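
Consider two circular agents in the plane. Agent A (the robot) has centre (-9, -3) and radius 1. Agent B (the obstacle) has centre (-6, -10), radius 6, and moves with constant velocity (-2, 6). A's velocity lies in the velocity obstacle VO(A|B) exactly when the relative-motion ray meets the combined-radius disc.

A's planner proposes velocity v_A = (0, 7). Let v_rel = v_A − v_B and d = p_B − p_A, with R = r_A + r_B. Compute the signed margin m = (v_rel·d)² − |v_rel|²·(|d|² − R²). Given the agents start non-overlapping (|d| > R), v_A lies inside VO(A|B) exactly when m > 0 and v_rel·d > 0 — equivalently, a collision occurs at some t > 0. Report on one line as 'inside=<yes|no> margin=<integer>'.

d = (3, -7),  |d|² = 58;  R = 1+6 = 7,  c = 58−7² = 9
v_rel = (2, 1),  |v_rel|² = 5;  v_rel·d = (2)·(3) + (1)·(-7) = -1
5·t² + 2·t + 9 = 0  ⇒  m = (-1)² − 5·9 = -44
m = -44 < 0,  v_rel·d = -1 < 0  ⇒  outside

inside=no margin=-44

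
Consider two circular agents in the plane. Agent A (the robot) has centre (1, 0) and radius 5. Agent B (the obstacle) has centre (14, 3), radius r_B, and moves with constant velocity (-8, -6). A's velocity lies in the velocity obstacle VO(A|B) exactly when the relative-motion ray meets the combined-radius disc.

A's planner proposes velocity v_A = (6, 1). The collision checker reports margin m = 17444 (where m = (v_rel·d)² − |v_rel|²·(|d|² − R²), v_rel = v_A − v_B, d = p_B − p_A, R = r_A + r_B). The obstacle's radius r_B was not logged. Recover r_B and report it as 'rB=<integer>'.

m = 17444
d = (13, 3);  v_rel = (14, 7),  |v_rel|² = 245
v_rel×d = (14)·(3) − (7)·(13) = -49
since m = R²·245 − (-49)²:  R² = (2401 + 17444) / 245 = 81
R = √81 = 9  ⇒  r_B = 9 − 5 = 4

rB=4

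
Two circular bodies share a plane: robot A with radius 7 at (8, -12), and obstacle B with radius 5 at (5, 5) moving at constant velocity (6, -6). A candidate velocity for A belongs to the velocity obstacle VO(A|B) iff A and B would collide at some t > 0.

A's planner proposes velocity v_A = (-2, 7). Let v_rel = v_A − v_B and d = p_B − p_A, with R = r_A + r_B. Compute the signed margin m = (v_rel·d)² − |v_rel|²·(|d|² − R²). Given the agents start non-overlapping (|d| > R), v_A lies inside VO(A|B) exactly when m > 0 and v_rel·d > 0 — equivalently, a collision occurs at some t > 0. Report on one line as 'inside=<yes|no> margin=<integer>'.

d = (-3, 17),  |d|² = 298;  R = 7+5 = 12,  c = 298−12² = 154
v_rel = (-8, 13),  |v_rel|² = 233;  v_rel·d = (-8)·(-3) + (13)·(17) = 245
233·t² − 490·t + 154 = 0  ⇒  m = 245² − 233·154 = 24143
m = 24143 > 0,  v_rel·d = 245 > 0  ⇒  inside

inside=yes margin=24143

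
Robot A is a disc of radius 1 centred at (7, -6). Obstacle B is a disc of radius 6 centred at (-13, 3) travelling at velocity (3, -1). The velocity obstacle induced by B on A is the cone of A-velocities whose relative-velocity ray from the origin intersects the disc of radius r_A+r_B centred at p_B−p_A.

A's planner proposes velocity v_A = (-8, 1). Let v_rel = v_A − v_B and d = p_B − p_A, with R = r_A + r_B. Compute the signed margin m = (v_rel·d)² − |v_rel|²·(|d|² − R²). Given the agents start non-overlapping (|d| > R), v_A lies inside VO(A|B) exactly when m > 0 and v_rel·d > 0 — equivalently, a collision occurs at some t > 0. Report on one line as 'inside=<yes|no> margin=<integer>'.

d = (-20, 9),  |d|² = 481;  R = 1+6 = 7,  c = 481−7² = 432
v_rel = (-11, 2),  |v_rel|² = 125;  v_rel·d = (-11)·(-20) + (2)·(9) = 238
125·t² − 476·t + 432 = 0  ⇒  m = 238² − 125·432 = 2644
m = 2644 > 0,  v_rel·d = 238 > 0  ⇒  inside

inside=yes margin=2644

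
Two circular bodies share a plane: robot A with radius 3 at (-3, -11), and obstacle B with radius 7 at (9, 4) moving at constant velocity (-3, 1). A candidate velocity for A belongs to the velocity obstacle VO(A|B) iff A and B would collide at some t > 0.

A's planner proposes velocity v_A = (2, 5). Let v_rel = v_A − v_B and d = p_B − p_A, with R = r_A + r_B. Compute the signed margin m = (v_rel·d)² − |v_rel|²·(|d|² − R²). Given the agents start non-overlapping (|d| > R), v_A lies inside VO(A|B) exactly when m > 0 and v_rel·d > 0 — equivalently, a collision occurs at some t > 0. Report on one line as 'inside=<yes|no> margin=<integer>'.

d = (12, 15),  |d|² = 369;  R = 3+7 = 10,  c = 369−10² = 269
v_rel = (5, 4),  |v_rel|² = 41;  v_rel·d = (5)·(12) + (4)·(15) = 120
41·t² − 240·t + 269 = 0  ⇒  m = 120² − 41·269 = 3371
m = 3371 > 0,  v_rel·d = 120 > 0  ⇒  inside

inside=yes margin=3371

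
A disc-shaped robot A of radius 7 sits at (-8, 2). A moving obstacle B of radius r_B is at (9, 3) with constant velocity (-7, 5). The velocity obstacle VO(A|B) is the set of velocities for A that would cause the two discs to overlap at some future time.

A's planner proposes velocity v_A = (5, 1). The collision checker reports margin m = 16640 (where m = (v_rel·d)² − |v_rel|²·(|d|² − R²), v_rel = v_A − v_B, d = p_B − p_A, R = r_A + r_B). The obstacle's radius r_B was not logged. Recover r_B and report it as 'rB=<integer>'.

m = 16640
d = (17, 1);  v_rel = (12, -4),  |v_rel|² = 160
v_rel×d = (12)·(1) − (-4)·(17) = 80
since m = R²·160 − 80²:  R² = (6400 + 16640) / 160 = 144
R = √144 = 12  ⇒  r_B = 12 − 7 = 5

rB=5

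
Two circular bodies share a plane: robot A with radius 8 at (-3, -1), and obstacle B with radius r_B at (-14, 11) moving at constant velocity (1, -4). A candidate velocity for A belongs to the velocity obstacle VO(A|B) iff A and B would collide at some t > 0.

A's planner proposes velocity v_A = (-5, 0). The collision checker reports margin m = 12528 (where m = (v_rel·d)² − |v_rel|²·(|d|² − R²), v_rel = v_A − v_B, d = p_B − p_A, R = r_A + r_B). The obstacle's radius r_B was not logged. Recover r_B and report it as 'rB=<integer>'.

m = 12528
d = (-11, 12);  v_rel = (-6, 4),  |v_rel|² = 52
v_rel×d = (-6)·(12) − (4)·(-11) = -28
since m = R²·52 − (-28)²:  R² = (784 + 12528) / 52 = 256
R = √256 = 16  ⇒  r_B = 16 − 8 = 8

rB=8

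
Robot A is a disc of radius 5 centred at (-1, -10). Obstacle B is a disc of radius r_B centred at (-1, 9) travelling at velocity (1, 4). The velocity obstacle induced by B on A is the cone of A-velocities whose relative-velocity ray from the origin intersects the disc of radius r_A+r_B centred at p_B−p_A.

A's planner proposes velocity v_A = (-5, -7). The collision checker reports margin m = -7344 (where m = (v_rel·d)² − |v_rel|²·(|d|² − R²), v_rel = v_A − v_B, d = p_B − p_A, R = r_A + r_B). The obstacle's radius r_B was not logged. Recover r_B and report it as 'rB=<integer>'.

m = -7344
d = (0, 19);  v_rel = (-6, -11),  |v_rel|² = 157
v_rel×d = (-6)·(19) − (-11)·(0) = -114
since m = R²·157 − (-114)²:  R² = (12996 + -7344) / 157 = 36
R = √36 = 6  ⇒  r_B = 6 − 5 = 1

rB=1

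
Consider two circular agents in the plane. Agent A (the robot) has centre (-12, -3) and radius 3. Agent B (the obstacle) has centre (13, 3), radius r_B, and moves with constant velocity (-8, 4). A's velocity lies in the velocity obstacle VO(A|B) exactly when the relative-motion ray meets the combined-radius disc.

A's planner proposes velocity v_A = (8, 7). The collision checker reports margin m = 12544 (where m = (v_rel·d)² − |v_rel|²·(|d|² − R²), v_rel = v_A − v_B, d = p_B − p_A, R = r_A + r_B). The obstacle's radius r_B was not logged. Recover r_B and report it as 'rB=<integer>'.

m = 12544
d = (25, 6);  v_rel = (16, 3),  |v_rel|² = 265
v_rel×d = (16)·(6) − (3)·(25) = 21
since m = R²·265 − 21²:  R² = (441 + 12544) / 265 = 49
R = √49 = 7  ⇒  r_B = 7 − 3 = 4

rB=4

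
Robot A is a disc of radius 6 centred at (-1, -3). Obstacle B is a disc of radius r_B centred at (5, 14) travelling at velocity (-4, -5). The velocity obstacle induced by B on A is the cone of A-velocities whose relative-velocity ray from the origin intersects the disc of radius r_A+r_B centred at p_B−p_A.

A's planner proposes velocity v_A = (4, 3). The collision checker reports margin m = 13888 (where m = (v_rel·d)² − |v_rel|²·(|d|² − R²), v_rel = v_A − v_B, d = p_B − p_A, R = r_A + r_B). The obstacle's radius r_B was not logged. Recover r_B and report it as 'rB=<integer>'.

m = 13888
d = (6, 17);  v_rel = (8, 8),  |v_rel|² = 128
v_rel×d = (8)·(17) − (8)·(6) = 88
since m = R²·128 − 88²:  R² = (7744 + 13888) / 128 = 169
R = √169 = 13  ⇒  r_B = 13 − 6 = 7

rB=7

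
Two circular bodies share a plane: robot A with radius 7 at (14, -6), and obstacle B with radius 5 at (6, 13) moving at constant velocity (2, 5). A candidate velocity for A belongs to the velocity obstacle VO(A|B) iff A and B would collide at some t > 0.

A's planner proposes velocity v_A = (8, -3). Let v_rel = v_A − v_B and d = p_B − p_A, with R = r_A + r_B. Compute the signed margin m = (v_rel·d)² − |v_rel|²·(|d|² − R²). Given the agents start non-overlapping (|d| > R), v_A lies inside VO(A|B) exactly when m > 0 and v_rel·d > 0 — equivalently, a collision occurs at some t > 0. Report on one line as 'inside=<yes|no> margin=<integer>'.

d = (-8, 19),  |d|² = 425;  R = 7+5 = 12,  c = 425−12² = 281
v_rel = (6, -8),  |v_rel|² = 100;  v_rel·d = (6)·(-8) + (-8)·(19) = -200
100·t² + 400·t + 281 = 0  ⇒  m = (-200)² − 100·281 = 11900
m = 11900 > 0,  v_rel·d = -200 < 0  ⇒  outside

inside=no margin=11900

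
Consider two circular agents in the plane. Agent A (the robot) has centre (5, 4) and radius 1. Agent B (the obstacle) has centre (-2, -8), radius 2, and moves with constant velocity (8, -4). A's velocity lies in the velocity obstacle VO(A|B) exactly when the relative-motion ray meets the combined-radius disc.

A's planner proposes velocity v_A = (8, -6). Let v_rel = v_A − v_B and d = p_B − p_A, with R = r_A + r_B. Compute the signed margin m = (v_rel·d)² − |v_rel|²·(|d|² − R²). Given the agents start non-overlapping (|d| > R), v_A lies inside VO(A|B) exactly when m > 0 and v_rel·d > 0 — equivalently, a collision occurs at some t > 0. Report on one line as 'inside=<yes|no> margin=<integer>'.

d = (-7, -12),  |d|² = 193;  R = 1+2 = 3,  c = 193−3² = 184
v_rel = (0, -2),  |v_rel|² = 4;  v_rel·d = (0)·(-7) + (-2)·(-12) = 24
4·t² − 48·t + 184 = 0  ⇒  m = 24² − 4·184 = -160
m = -160 < 0,  v_rel·d = 24 > 0  ⇒  outside

inside=no margin=-160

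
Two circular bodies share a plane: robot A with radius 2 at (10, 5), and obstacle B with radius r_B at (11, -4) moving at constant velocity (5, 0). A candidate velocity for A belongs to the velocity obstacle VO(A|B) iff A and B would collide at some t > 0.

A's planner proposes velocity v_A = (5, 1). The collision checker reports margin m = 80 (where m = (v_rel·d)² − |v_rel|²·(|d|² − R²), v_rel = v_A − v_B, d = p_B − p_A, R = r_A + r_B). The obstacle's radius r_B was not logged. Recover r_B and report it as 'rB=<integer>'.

m = 80
d = (1, -9);  v_rel = (0, 1),  |v_rel|² = 1
v_rel×d = (0)·(-9) − (1)·(1) = -1
since m = R²·1 − (-1)²:  R² = (1 + 80) / 1 = 81
R = √81 = 9  ⇒  r_B = 9 − 2 = 7

rB=7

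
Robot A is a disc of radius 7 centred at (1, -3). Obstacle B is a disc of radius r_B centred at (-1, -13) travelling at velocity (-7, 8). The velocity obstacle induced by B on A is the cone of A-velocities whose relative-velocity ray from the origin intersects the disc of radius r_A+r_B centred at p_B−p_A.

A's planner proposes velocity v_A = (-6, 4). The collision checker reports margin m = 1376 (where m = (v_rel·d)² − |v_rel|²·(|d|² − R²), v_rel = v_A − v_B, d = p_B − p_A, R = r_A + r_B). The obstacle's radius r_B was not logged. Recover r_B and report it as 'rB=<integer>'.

m = 1376
d = (-2, -10);  v_rel = (1, -4),  |v_rel|² = 17
v_rel×d = (1)·(-10) − (-4)·(-2) = -18
since m = R²·17 − (-18)²:  R² = (324 + 1376) / 17 = 100
R = √100 = 10  ⇒  r_B = 10 − 7 = 3

rB=3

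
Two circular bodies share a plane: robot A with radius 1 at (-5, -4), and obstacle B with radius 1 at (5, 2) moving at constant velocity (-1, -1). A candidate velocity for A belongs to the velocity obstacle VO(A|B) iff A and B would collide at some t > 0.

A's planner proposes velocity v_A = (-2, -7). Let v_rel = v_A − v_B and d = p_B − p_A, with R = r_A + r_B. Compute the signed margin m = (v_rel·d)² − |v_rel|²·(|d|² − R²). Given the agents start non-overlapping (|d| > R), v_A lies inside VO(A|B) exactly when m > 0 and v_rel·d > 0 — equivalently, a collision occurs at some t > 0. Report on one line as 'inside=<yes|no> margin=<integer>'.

d = (10, 6),  |d|² = 136;  R = 1+1 = 2,  c = 136−2² = 132
v_rel = (-1, -6),  |v_rel|² = 37;  v_rel·d = (-1)·(10) + (-6)·(6) = -46
37·t² + 92·t + 132 = 0  ⇒  m = (-46)² − 37·132 = -2768
m = -2768 < 0,  v_rel·d = -46 < 0  ⇒  outside

inside=no margin=-2768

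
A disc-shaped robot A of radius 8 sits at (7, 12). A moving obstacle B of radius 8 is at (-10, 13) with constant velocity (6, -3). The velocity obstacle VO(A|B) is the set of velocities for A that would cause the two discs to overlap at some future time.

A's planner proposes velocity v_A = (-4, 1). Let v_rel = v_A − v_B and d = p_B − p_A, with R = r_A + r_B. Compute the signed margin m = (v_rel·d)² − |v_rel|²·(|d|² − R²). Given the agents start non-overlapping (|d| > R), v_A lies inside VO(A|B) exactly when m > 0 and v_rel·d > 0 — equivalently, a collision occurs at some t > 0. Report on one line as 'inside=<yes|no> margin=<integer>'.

d = (-17, 1),  |d|² = 290;  R = 8+8 = 16,  c = 290−16² = 34
v_rel = (-10, 4),  |v_rel|² = 116;  v_rel·d = (-10)·(-17) + (4)·(1) = 174
116·t² − 348·t + 34 = 0  ⇒  m = 174² − 116·34 = 26332
m = 26332 > 0,  v_rel·d = 174 > 0  ⇒  inside

inside=yes margin=26332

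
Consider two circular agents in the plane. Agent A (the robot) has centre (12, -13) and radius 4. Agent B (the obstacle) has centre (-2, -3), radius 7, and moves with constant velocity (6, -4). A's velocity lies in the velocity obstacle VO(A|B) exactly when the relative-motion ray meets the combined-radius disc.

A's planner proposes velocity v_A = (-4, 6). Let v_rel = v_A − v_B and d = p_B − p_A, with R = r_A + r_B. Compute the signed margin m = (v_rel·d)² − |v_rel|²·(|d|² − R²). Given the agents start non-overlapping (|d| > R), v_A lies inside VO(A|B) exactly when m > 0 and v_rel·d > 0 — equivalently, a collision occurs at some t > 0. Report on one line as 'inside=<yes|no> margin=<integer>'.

d = (-14, 10),  |d|² = 296;  R = 4+7 = 11,  c = 296−11² = 175
v_rel = (-10, 10),  |v_rel|² = 200;  v_rel·d = (-10)·(-14) + (10)·(10) = 240
200·t² − 480·t + 175 = 0  ⇒  m = 240² − 200·175 = 22600
m = 22600 > 0,  v_rel·d = 240 > 0  ⇒  inside

inside=yes margin=22600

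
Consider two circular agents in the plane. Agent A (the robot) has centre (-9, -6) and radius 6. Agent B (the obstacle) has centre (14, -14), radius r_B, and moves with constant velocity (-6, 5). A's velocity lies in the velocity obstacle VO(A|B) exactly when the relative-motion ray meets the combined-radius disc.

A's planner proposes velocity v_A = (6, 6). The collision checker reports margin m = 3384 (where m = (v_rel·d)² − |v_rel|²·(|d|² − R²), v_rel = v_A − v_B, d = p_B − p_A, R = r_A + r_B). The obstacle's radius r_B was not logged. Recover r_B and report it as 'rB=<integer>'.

m = 3384
d = (23, -8);  v_rel = (12, 1),  |v_rel|² = 145
v_rel×d = (12)·(-8) − (1)·(23) = -119
since m = R²·145 − (-119)²:  R² = (14161 + 3384) / 145 = 121
R = √121 = 11  ⇒  r_B = 11 − 6 = 5

rB=5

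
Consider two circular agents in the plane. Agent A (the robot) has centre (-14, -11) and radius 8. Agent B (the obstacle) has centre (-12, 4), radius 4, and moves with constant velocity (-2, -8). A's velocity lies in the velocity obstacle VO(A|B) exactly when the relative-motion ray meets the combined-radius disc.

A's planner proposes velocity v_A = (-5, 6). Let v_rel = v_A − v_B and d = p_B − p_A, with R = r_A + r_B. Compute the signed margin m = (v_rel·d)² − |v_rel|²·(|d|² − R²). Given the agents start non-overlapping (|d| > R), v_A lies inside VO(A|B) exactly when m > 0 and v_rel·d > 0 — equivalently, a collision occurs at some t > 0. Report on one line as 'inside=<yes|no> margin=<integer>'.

d = (2, 15),  |d|² = 229;  R = 8+4 = 12,  c = 229−12² = 85
v_rel = (-3, 14),  |v_rel|² = 205;  v_rel·d = (-3)·(2) + (14)·(15) = 204
205·t² − 408·t + 85 = 0  ⇒  m = 204² − 205·85 = 24191
m = 24191 > 0,  v_rel·d = 204 > 0  ⇒  inside

inside=yes margin=24191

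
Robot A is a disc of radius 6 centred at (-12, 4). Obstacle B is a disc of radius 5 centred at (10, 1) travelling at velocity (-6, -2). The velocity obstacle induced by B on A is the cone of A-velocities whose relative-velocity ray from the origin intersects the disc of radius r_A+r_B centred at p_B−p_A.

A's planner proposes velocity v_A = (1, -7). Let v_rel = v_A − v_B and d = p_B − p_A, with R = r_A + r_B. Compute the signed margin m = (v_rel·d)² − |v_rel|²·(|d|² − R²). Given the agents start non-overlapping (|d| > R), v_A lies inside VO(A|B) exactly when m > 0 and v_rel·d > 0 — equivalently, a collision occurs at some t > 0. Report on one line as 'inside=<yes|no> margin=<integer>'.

d = (22, -3),  |d|² = 493;  R = 6+5 = 11,  c = 493−11² = 372
v_rel = (7, -5),  |v_rel|² = 74;  v_rel·d = (7)·(22) + (-5)·(-3) = 169
74·t² − 338·t + 372 = 0  ⇒  m = 169² − 74·372 = 1033
m = 1033 > 0,  v_rel·d = 169 > 0  ⇒  inside

inside=yes margin=1033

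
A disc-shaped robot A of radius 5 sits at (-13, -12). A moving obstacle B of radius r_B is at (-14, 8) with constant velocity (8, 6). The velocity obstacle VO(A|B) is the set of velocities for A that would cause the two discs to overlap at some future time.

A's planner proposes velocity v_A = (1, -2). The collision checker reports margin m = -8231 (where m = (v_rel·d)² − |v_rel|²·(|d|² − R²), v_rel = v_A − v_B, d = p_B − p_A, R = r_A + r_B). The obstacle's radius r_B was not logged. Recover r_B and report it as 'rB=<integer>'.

m = -8231
d = (-1, 20);  v_rel = (-7, -8),  |v_rel|² = 113
v_rel×d = (-7)·(20) − (-8)·(-1) = -148
since m = R²·113 − (-148)²:  R² = (21904 + -8231) / 113 = 121
R = √121 = 11  ⇒  r_B = 11 − 5 = 6

rB=6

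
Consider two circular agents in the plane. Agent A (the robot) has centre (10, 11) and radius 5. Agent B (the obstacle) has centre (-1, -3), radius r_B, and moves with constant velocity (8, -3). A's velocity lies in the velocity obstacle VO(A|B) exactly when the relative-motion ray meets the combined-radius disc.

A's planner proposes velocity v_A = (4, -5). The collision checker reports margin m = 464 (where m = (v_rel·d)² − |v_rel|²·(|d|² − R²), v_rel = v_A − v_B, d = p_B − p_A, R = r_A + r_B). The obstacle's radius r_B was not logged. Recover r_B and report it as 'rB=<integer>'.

m = 464
d = (-11, -14);  v_rel = (-4, -2),  |v_rel|² = 20
v_rel×d = (-4)·(-14) − (-2)·(-11) = 34
since m = R²·20 − 34²:  R² = (1156 + 464) / 20 = 81
R = √81 = 9  ⇒  r_B = 9 − 5 = 4

rB=4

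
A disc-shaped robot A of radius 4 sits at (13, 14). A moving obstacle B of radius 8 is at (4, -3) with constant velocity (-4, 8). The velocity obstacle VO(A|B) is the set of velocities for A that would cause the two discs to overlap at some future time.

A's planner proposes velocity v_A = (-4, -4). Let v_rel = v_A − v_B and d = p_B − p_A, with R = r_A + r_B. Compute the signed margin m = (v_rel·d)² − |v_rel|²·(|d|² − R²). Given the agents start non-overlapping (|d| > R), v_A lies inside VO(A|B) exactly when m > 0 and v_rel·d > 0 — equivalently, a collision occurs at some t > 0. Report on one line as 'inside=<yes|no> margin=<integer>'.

d = (-9, -17),  |d|² = 370;  R = 4+8 = 12,  c = 370−12² = 226
v_rel = (0, -12),  |v_rel|² = 144;  v_rel·d = (0)·(-9) + (-12)·(-17) = 204
144·t² − 408·t + 226 = 0  ⇒  m = 204² − 144·226 = 9072
m = 9072 > 0,  v_rel·d = 204 > 0  ⇒  inside

inside=yes margin=9072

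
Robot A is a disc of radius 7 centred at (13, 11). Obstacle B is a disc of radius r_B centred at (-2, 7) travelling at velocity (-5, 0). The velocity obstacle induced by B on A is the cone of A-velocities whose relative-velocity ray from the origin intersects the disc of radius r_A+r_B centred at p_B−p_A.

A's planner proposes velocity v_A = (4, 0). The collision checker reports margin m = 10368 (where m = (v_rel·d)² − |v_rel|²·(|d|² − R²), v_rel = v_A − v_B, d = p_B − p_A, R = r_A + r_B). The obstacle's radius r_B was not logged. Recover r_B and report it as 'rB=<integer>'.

m = 10368
d = (-15, -4);  v_rel = (9, 0),  |v_rel|² = 81
v_rel×d = (9)·(-4) − (0)·(-15) = -36
since m = R²·81 − (-36)²:  R² = (1296 + 10368) / 81 = 144
R = √144 = 12  ⇒  r_B = 12 − 7 = 5

rB=5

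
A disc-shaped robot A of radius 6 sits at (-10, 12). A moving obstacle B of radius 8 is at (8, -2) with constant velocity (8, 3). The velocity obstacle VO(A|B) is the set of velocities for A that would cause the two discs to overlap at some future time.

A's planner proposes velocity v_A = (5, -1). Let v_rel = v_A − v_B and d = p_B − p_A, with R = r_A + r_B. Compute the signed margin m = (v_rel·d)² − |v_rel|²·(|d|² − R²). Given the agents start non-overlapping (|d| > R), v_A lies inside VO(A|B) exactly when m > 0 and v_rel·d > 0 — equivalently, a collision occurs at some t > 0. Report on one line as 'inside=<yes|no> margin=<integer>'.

d = (18, -14),  |d|² = 520;  R = 6+8 = 14,  c = 520−14² = 324
v_rel = (-3, -4),  |v_rel|² = 25;  v_rel·d = (-3)·(18) + (-4)·(-14) = 2
25·t² − 4·t + 324 = 0  ⇒  m = 2² − 25·324 = -8096
m = -8096 < 0,  v_rel·d = 2 > 0  ⇒  outside

inside=no margin=-8096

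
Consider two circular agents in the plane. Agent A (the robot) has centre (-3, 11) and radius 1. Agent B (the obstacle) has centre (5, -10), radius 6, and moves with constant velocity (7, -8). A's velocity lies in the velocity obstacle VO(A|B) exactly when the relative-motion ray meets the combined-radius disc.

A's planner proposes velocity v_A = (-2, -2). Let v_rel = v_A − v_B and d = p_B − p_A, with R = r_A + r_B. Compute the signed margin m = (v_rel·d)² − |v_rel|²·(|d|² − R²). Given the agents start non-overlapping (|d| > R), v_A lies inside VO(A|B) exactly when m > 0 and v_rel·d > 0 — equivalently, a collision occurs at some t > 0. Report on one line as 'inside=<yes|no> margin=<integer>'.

d = (8, -21),  |d|² = 505;  R = 1+6 = 7,  c = 505−7² = 456
v_rel = (-9, 6),  |v_rel|² = 117;  v_rel·d = (-9)·(8) + (6)·(-21) = -198
117·t² + 396·t + 456 = 0  ⇒  m = (-198)² − 117·456 = -14148
m = -14148 < 0,  v_rel·d = -198 < 0  ⇒  outside

inside=no margin=-14148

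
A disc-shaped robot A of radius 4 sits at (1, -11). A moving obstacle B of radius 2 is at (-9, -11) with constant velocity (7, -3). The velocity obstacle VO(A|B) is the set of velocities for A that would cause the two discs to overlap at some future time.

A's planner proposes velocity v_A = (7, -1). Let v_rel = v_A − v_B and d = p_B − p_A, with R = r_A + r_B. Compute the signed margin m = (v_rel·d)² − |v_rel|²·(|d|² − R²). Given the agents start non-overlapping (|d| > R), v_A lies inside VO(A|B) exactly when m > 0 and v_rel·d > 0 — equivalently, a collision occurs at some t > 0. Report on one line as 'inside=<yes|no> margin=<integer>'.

d = (-10, 0),  |d|² = 100;  R = 4+2 = 6,  c = 100−6² = 64
v_rel = (0, 2),  |v_rel|² = 4;  v_rel·d = (0)·(-10) + (2)·(0) = 0
4·t² − 0·t + 64 = 0  ⇒  m = 0² − 4·64 = -256
m = -256 < 0,  v_rel·d = 0 = 0  ⇒  outside

inside=no margin=-256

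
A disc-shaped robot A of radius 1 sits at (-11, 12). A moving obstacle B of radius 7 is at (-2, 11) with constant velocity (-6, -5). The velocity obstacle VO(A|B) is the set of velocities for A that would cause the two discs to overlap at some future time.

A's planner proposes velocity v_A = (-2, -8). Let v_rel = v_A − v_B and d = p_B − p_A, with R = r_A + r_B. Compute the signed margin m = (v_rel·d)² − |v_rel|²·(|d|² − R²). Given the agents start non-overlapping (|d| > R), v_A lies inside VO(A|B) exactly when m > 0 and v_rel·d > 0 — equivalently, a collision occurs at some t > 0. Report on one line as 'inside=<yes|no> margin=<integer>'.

d = (9, -1),  |d|² = 82;  R = 1+7 = 8,  c = 82−8² = 18
v_rel = (4, -3),  |v_rel|² = 25;  v_rel·d = (4)·(9) + (-3)·(-1) = 39
25·t² − 78·t + 18 = 0  ⇒  m = 39² − 25·18 = 1071
m = 1071 > 0,  v_rel·d = 39 > 0  ⇒  inside

inside=yes margin=1071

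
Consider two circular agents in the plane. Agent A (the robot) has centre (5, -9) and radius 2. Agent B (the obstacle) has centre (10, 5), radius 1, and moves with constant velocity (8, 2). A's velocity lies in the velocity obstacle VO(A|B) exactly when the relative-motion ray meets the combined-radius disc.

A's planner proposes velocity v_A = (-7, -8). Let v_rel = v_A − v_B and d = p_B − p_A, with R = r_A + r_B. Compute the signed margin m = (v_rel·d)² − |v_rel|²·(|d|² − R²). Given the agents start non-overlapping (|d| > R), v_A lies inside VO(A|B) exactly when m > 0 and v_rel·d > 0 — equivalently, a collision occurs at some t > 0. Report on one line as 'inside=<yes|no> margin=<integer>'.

d = (5, 14),  |d|² = 221;  R = 2+1 = 3,  c = 221−3² = 212
v_rel = (-15, -10),  |v_rel|² = 325;  v_rel·d = (-15)·(5) + (-10)·(14) = -215
325·t² + 430·t + 212 = 0  ⇒  m = (-215)² − 325·212 = -22675
m = -22675 < 0,  v_rel·d = -215 < 0  ⇒  outside

inside=no margin=-22675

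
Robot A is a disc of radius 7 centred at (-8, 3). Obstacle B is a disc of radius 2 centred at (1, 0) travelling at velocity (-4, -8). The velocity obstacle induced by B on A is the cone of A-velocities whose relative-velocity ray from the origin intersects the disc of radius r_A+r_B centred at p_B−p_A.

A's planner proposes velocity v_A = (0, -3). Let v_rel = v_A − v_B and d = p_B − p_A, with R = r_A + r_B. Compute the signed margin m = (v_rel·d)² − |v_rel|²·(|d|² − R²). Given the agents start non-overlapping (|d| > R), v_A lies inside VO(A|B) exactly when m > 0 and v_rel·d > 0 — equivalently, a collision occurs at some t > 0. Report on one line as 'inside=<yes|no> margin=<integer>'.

d = (9, -3),  |d|² = 90;  R = 7+2 = 9,  c = 90−9² = 9
v_rel = (4, 5),  |v_rel|² = 41;  v_rel·d = (4)·(9) + (5)·(-3) = 21
41·t² − 42·t + 9 = 0  ⇒  m = 21² − 41·9 = 72
m = 72 > 0,  v_rel·d = 21 > 0  ⇒  inside

inside=yes margin=72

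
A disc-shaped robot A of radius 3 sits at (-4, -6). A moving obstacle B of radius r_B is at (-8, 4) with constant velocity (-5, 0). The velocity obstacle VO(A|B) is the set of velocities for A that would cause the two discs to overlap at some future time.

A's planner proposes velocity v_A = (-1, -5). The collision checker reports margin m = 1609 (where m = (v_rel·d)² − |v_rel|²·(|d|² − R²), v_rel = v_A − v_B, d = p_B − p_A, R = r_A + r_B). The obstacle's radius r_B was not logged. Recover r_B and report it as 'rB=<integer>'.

m = 1609
d = (-4, 10);  v_rel = (4, -5),  |v_rel|² = 41
v_rel×d = (4)·(10) − (-5)·(-4) = 20
since m = R²·41 − 20²:  R² = (400 + 1609) / 41 = 49
R = √49 = 7  ⇒  r_B = 7 − 3 = 4

rB=4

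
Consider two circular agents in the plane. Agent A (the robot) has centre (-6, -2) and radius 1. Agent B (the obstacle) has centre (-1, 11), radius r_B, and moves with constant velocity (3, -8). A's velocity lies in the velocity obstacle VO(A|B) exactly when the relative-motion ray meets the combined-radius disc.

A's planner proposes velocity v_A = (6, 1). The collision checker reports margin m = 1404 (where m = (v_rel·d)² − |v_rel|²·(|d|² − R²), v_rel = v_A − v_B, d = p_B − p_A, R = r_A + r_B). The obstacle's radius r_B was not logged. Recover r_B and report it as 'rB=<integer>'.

m = 1404
d = (5, 13);  v_rel = (3, 9),  |v_rel|² = 90
v_rel×d = (3)·(13) − (9)·(5) = -6
since m = R²·90 − (-6)²:  R² = (36 + 1404) / 90 = 16
R = √16 = 4  ⇒  r_B = 4 − 1 = 3

rB=3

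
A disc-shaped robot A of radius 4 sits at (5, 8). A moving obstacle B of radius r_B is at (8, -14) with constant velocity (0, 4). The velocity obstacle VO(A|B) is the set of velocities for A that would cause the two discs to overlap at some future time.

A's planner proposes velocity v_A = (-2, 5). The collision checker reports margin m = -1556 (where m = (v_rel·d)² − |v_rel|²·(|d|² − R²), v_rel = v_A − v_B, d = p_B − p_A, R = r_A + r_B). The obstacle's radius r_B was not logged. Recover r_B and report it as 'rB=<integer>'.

m = -1556
d = (3, -22);  v_rel = (-2, 1),  |v_rel|² = 5
v_rel×d = (-2)·(-22) − (1)·(3) = 41
since m = R²·5 − 41²:  R² = (1681 + -1556) / 5 = 25
R = √25 = 5  ⇒  r_B = 5 − 4 = 1

rB=1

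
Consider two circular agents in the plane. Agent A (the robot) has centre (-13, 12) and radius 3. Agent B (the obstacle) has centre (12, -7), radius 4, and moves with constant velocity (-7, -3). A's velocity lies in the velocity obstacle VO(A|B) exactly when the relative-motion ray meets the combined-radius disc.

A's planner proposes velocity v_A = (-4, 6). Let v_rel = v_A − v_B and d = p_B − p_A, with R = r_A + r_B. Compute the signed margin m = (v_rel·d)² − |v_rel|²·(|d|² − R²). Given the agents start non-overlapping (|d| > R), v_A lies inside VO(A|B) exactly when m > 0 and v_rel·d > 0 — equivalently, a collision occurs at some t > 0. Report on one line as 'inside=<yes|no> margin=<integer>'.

d = (25, -19),  |d|² = 986;  R = 3+4 = 7,  c = 986−7² = 937
v_rel = (3, 9),  |v_rel|² = 90;  v_rel·d = (3)·(25) + (9)·(-19) = -96
90·t² + 192·t + 937 = 0  ⇒  m = (-96)² − 90·937 = -75114
m = -75114 < 0,  v_rel·d = -96 < 0  ⇒  outside

inside=no margin=-75114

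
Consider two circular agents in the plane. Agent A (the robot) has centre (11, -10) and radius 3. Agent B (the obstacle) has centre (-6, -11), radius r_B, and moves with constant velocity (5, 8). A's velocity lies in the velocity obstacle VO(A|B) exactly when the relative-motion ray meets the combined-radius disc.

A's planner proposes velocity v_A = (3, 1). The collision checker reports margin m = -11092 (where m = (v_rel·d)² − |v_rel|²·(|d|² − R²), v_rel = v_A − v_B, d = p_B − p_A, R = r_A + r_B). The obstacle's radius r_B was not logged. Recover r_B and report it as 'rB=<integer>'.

m = -11092
d = (-17, -1);  v_rel = (-2, -7),  |v_rel|² = 53
v_rel×d = (-2)·(-1) − (-7)·(-17) = -117
since m = R²·53 − (-117)²:  R² = (13689 + -11092) / 53 = 49
R = √49 = 7  ⇒  r_B = 7 − 3 = 4

rB=4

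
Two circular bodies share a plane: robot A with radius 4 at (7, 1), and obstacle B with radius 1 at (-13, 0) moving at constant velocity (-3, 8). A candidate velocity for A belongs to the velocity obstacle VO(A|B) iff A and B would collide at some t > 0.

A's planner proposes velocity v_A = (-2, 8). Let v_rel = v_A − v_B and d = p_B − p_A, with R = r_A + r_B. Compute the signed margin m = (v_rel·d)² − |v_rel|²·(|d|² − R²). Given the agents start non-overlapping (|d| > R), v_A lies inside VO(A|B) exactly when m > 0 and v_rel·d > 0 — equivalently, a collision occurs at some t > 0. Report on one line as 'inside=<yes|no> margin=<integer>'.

d = (-20, -1),  |d|² = 401;  R = 4+1 = 5,  c = 401−5² = 376
v_rel = (1, 0),  |v_rel|² = 1;  v_rel·d = (1)·(-20) + (0)·(-1) = -20
1·t² + 40·t + 376 = 0  ⇒  m = (-20)² − 1·376 = 24
m = 24 > 0,  v_rel·d = -20 < 0  ⇒  outside

inside=no margin=24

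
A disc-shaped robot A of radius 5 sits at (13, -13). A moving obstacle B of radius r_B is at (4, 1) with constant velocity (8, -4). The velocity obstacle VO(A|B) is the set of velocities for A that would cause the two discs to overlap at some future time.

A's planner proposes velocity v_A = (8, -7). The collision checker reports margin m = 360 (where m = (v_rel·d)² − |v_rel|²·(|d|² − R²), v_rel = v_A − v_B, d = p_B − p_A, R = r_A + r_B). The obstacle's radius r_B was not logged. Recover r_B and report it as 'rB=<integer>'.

m = 360
d = (-9, 14);  v_rel = (0, -3),  |v_rel|² = 9
v_rel×d = (0)·(14) − (-3)·(-9) = -27
since m = R²·9 − (-27)²:  R² = (729 + 360) / 9 = 121
R = √121 = 11  ⇒  r_B = 11 − 5 = 6

rB=6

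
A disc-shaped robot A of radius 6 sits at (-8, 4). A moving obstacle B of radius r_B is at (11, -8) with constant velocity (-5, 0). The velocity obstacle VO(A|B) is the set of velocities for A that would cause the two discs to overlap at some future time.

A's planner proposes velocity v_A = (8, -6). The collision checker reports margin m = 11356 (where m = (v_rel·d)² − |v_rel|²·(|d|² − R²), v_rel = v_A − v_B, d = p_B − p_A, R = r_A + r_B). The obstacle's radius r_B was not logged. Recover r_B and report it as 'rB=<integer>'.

m = 11356
d = (19, -12);  v_rel = (13, -6),  |v_rel|² = 205
v_rel×d = (13)·(-12) − (-6)·(19) = -42
since m = R²·205 − (-42)²:  R² = (1764 + 11356) / 205 = 64
R = √64 = 8  ⇒  r_B = 8 − 6 = 2

rB=2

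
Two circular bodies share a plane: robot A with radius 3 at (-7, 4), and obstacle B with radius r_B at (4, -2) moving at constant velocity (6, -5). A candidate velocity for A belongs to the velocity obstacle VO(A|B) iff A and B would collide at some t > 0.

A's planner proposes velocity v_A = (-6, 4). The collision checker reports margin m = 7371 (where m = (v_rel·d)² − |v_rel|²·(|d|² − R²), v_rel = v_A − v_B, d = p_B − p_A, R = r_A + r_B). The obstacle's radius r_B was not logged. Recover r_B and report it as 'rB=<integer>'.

m = 7371
d = (11, -6);  v_rel = (-12, 9),  |v_rel|² = 225
v_rel×d = (-12)·(-6) − (9)·(11) = -27
since m = R²·225 − (-27)²:  R² = (729 + 7371) / 225 = 36
R = √36 = 6  ⇒  r_B = 6 − 3 = 3

rB=3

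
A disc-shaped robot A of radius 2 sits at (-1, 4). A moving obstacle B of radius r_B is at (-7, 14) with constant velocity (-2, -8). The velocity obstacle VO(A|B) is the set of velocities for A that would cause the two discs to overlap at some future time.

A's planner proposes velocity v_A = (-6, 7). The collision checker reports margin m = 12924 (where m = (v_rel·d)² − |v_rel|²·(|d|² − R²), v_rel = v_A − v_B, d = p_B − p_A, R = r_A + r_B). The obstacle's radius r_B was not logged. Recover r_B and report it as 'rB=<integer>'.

m = 12924
d = (-6, 10);  v_rel = (-4, 15),  |v_rel|² = 241
v_rel×d = (-4)·(10) − (15)·(-6) = 50
since m = R²·241 − 50²:  R² = (2500 + 12924) / 241 = 64
R = √64 = 8  ⇒  r_B = 8 − 2 = 6

rB=6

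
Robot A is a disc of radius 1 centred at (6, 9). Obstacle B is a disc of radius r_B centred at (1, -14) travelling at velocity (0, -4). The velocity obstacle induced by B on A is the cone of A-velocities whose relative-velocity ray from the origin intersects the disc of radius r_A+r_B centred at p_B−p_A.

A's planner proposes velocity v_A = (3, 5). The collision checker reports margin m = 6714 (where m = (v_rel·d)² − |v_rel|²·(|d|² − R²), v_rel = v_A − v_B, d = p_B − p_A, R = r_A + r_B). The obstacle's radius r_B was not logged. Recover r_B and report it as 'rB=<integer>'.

m = 6714
d = (-5, -23);  v_rel = (3, 9),  |v_rel|² = 90
v_rel×d = (3)·(-23) − (9)·(-5) = -24
since m = R²·90 − (-24)²:  R² = (576 + 6714) / 90 = 81
R = √81 = 9  ⇒  r_B = 9 − 1 = 8

rB=8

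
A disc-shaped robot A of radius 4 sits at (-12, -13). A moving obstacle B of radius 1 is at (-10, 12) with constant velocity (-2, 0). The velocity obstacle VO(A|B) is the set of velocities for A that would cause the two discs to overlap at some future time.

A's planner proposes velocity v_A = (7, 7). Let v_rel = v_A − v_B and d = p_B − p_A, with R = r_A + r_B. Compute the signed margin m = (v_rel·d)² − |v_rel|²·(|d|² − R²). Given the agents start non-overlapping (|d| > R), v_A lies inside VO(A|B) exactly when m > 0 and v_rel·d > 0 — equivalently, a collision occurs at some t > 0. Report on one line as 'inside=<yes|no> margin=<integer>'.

d = (2, 25),  |d|² = 629;  R = 4+1 = 5,  c = 629−5² = 604
v_rel = (9, 7),  |v_rel|² = 130;  v_rel·d = (9)·(2) + (7)·(25) = 193
130·t² − 386·t + 604 = 0  ⇒  m = 193² − 130·604 = -41271
m = -41271 < 0,  v_rel·d = 193 > 0  ⇒  outside

inside=no margin=-41271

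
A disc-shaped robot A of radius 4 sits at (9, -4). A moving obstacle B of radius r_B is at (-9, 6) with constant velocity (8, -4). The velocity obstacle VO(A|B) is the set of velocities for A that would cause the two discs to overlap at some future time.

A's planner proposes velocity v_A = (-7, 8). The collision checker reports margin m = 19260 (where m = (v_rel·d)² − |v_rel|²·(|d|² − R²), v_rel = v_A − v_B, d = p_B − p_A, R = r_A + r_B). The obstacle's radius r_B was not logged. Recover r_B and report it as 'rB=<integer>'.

m = 19260
d = (-18, 10);  v_rel = (-15, 12),  |v_rel|² = 369
v_rel×d = (-15)·(10) − (12)·(-18) = 66
since m = R²·369 − 66²:  R² = (4356 + 19260) / 369 = 64
R = √64 = 8  ⇒  r_B = 8 − 4 = 4

rB=4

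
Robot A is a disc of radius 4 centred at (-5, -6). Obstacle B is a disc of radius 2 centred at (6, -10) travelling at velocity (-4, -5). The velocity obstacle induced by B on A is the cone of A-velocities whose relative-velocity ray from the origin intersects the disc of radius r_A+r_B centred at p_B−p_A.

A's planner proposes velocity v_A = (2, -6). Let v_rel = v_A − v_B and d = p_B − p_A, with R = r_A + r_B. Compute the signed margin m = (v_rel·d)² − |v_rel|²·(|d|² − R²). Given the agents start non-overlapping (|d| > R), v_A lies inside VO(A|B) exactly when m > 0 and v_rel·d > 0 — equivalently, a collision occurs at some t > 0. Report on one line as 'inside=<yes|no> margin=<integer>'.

d = (11, -4),  |d|² = 137;  R = 4+2 = 6,  c = 137−6² = 101
v_rel = (6, -1),  |v_rel|² = 37;  v_rel·d = (6)·(11) + (-1)·(-4) = 70
37·t² − 140·t + 101 = 0  ⇒  m = 70² − 37·101 = 1163
m = 1163 > 0,  v_rel·d = 70 > 0  ⇒  inside

inside=yes margin=1163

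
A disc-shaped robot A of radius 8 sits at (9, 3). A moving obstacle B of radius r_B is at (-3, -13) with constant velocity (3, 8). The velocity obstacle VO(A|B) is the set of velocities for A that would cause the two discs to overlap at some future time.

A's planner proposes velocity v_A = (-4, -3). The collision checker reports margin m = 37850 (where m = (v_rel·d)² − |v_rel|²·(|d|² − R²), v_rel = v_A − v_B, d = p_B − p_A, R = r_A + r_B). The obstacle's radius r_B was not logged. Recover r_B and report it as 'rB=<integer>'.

m = 37850
d = (-12, -16);  v_rel = (-7, -11),  |v_rel|² = 170
v_rel×d = (-7)·(-16) − (-11)·(-12) = -20
since m = R²·170 − (-20)²:  R² = (400 + 37850) / 170 = 225
R = √225 = 15  ⇒  r_B = 15 − 8 = 7

rB=7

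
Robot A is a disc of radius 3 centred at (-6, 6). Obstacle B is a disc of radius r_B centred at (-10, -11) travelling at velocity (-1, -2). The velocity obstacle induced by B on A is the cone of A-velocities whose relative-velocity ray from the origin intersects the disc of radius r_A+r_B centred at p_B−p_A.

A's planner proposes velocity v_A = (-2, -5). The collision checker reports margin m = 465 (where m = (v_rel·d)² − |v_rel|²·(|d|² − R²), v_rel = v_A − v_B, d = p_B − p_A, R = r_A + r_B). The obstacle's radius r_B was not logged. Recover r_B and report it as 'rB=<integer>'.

m = 465
d = (-4, -17);  v_rel = (-1, -3),  |v_rel|² = 10
v_rel×d = (-1)·(-17) − (-3)·(-4) = 5
since m = R²·10 − 5²:  R² = (25 + 465) / 10 = 49
R = √49 = 7  ⇒  r_B = 7 − 3 = 4

rB=4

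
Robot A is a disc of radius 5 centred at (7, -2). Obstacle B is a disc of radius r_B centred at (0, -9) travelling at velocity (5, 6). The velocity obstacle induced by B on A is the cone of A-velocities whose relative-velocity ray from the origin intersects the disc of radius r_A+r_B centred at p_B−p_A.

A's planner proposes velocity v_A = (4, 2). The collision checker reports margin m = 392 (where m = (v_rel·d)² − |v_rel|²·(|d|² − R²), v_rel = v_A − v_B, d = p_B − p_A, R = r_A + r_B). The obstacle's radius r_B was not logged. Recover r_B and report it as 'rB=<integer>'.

m = 392
d = (-7, -7);  v_rel = (-1, -4),  |v_rel|² = 17
v_rel×d = (-1)·(-7) − (-4)·(-7) = -21
since m = R²·17 − (-21)²:  R² = (441 + 392) / 17 = 49
R = √49 = 7  ⇒  r_B = 7 − 5 = 2

rB=2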